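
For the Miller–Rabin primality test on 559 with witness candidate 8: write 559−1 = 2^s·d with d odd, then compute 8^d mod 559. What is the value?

559 − 1 = 558 = 2^1 · 279, so d = 279.
8^1 ≡ 8 (mod 559)
8^2 ≡ 8^2 = 64 ≡ 64 (mod 559)
8^4 ≡ 64^2 = 4096 ≡ 183 (mod 559)
8^8 ≡ 183^2 = 33489 ≡ 508 (mod 559)
8^16 ≡ 508^2 = 258064 ≡ 365 (mod 559)
8^32 ≡ 365^2 = 133225 ≡ 183 (mod 559)
8^64 ≡ 183^2 = 33489 ≡ 508 (mod 559)
8^128 ≡ 508^2 = 258064 ≡ 365 (mod 559)
8^256 ≡ 365^2 = 133225 ≡ 183 (mod 559)
279 = 256 + 16 + 4 + 2 + 1 in binary powers of 2.
So 8^279 ≡ 183 · 365 · 183 · 64 · 8 ≡ 70 (mod 559).
Squaring chain: 70; never reaches −1, so base 8 is a Miller–Rabin witness that 559 is composite.

70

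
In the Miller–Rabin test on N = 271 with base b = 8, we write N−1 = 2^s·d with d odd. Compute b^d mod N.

1

271 − 1 = 270 = 2^1 · 135, so d = 135.
8^1 ≡ 8 (mod 271)
8^2 ≡ 8^2 = 64 ≡ 64 (mod 271)
8^4 ≡ 64^2 = 4096 ≡ 31 (mod 271)
8^8 ≡ 31^2 = 961 ≡ 148 (mod 271)
8^16 ≡ 148^2 = 21904 ≡ 224 (mod 271)
8^32 ≡ 224^2 = 50176 ≡ 41 (mod 271)
8^64 ≡ 41^2 = 1681 ≡ 55 (mod 271)
8^128 ≡ 55^2 = 3025 ≡ 44 (mod 271)
135 = 128 + 4 + 2 + 1 in binary powers of 2.
So 8^135 ≡ 44 · 31 · 64 · 8 ≡ 1 (mod 271).
Since 8^d ≡ 1 (mod 271), base 8 does not prove 271 composite.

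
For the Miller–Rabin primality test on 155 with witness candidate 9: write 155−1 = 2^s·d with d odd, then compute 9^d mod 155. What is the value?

19

155 − 1 = 154 = 2^1 · 77, so d = 77.
9^1 ≡ 9 (mod 155)
9^2 ≡ 9^2 = 81 ≡ 81 (mod 155)
9^4 ≡ 81^2 = 6561 ≡ 51 (mod 155)
9^8 ≡ 51^2 = 2601 ≡ 121 (mod 155)
9^16 ≡ 121^2 = 14641 ≡ 71 (mod 155)
9^32 ≡ 71^2 = 5041 ≡ 81 (mod 155)
9^64 ≡ 81^2 = 6561 ≡ 51 (mod 155)
77 = 64 + 8 + 4 + 1 in binary powers of 2.
So 9^77 ≡ 51 · 121 · 51 · 9 ≡ 19 (mod 155).
Squaring chain: 19; never reaches −1, so base 9 is a Miller–Rabin witness that 155 is composite.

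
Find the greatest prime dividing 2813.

2813 = 29 · 97
97 is prime.
So 2813 = 29 · 97; the largest prime factor is 97.

97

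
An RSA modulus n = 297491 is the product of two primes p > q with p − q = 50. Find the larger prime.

Since p = q + 50, we have 297491 = q(q + 50), so q² + 50q − 297491 = 0.
Discriminant: 50² + 4·297491 = 2500 + 1189964 = 1192464; √1192464 = 1092.
q = (−50 + 1092)/2 = 521, and p = q + 50 = 571.
Check: 521 · 571 = 297491.

571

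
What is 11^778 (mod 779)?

11^1 ≡ 11 (mod 779)
11^2 ≡ 11^2 = 121 ≡ 121 (mod 779)
11^4 ≡ 121^2 = 14641 ≡ 619 (mod 779)
11^8 ≡ 619^2 = 383161 ≡ 672 (mod 779)
11^16 ≡ 672^2 = 451584 ≡ 543 (mod 779)
11^32 ≡ 543^2 = 294849 ≡ 387 (mod 779)
11^64 ≡ 387^2 = 149769 ≡ 201 (mod 779)
11^128 ≡ 201^2 = 40401 ≡ 672 (mod 779)
11^256 ≡ 672^2 = 451584 ≡ 543 (mod 779)
11^512 ≡ 543^2 = 294849 ≡ 387 (mod 779)
778 = 512 + 256 + 8 + 2 in binary powers of 2.
So 11^778 ≡ 387 · 543 · 672 · 121 ≡ 144 (mod 779).
Since 144 ≠ 1, base 11 is a Fermat witness: 779 is composite.

144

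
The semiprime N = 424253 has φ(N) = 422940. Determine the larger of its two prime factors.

φ(n) = (p−1)(q−1) = n − (p+q) + 1, so p + q = 424253 − 422940 + 1 = 1314.
p and q are the roots of t² − 1314t + 424253 = 0.
Discriminant: 1314² − 4·424253 = 1726596 − 1697012 = 29584; √29584 = 172.
q = (1314 − 172)/2 = 571, p = (1314 + 172)/2 = 743.
Check: 571 · 743 = 424253.

743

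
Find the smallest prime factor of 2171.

2171 is odd.
Digit sum 11, not divisible by 3.
Ends in 1: not divisible by 5.
7: 2171 = 7·310 + 1
11: 2171 = 11·197 + 4
13: 2171 = 13·167

13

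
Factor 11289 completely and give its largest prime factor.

11289 = 3 · 3763
3763 = 53 · 71
71 is prime.
So 11289 = 3 · 53 · 71; the largest prime factor is 71.

71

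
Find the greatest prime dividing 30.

5

30 = 2 · 15
15 = 3 · 5
5 is prime.
So 30 = 2 · 3 · 5; the largest prime factor is 5.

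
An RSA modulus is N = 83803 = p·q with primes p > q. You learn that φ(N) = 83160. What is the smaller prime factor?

φ(n) = (p−1)(q−1) = n − (p+q) + 1, so p + q = 83803 − 83160 + 1 = 644.
p and q are the roots of t² − 644t + 83803 = 0.
Discriminant: 644² − 4·83803 = 414736 − 335212 = 79524; √79524 = 282.
q = (644 − 282)/2 = 181, p = (644 + 282)/2 = 463.
Check: 181 · 463 = 83803.

181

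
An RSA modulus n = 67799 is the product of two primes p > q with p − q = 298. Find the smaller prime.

151

Since p = q + 298, we have 67799 = q(q + 298), so q² + 298q − 67799 = 0.
Discriminant: 298² + 4·67799 = 88804 + 271196 = 360000; √360000 = 600.
q = (−298 + 600)/2 = 151, and p = q + 298 = 449.
Check: 151 · 449 = 67799.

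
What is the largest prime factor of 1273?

1273 = 19 · 67
67 is prime.
So 1273 = 19 · 67; the largest prime factor is 67.

67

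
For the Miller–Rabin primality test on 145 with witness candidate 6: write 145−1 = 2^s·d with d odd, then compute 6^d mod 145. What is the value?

51

145 − 1 = 144 = 2^4 · 9, so d = 9.
6^1 ≡ 6 (mod 145)
6^2 ≡ 6^2 = 36 ≡ 36 (mod 145)
6^4 ≡ 36^2 = 1296 ≡ 136 (mod 145)
6^8 ≡ 136^2 = 18496 ≡ 81 (mod 145)
9 = 8 + 1 in binary powers of 2.
So 6^9 ≡ 81 · 6 ≡ 51 (mod 145).
Squaring chain: 51 → 136 → 81 → 36; never reaches −1, so base 6 is a Miller–Rabin witness that 145 is composite.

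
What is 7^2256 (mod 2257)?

1728

7^1 ≡ 7 (mod 2257)
7^2 ≡ 7^2 = 49 ≡ 49 (mod 2257)
7^4 ≡ 49^2 = 2401 ≡ 144 (mod 2257)
7^8 ≡ 144^2 = 20736 ≡ 423 (mod 2257)
7^16 ≡ 423^2 = 178929 ≡ 626 (mod 2257)
7^32 ≡ 626^2 = 391876 ≡ 1415 (mod 2257)
7^64 ≡ 1415^2 = 2002225 ≡ 266 (mod 2257)
7^128 ≡ 266^2 = 70756 ≡ 789 (mod 2257)
7^256 ≡ 789^2 = 622521 ≡ 1846 (mod 2257)
7^512 ≡ 1846^2 = 3407716 ≡ 1903 (mod 2257)
7^1024 ≡ 1903^2 = 3621409 ≡ 1181 (mod 2257)
7^2048 ≡ 1181^2 = 1394761 ≡ 2192 (mod 2257)
2256 = 2048 + 128 + 64 + 16 in binary powers of 2.
So 7^2256 ≡ 2192 · 789 · 266 · 626 ≡ 1728 (mod 2257).
Since 1728 ≠ 1, base 7 is a Fermat witness: 2257 is composite.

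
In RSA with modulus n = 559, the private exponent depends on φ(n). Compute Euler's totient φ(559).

Factor: 559 = 13 · 43.
φ(559) = (13−1) · (43−1) = 12 · 42 = 504.

504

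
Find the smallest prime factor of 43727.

43727 is odd.
Digit sum 23, not divisible by 3.
Ends in 7: not divisible by 5.
7: 43727 = 7·6246 + 5
11: 43727 = 11·3975 + 2
13: 43727 = 13·3363 + 8
17: 43727 = 17·2572 + 3
19: 43727 = 19·2301 + 8
23: 43727 = 23·1901 + 4
29: 43727 = 29·1507 + 24
31: 43727 = 31·1410 + 17
37: 43727 = 37·1181 + 30
41: 43727 = 41·1066 + 21
43: 43727 = 43·1016 + 39
47: 43727 = 47·930 + 17
53: 43727 = 53·825 + 2
59: 43727 = 59·741 + 8
61: 43727 = 61·716 + 51
67: 43727 = 67·652 + 43
71: 43727 = 71·615 + 62
73: 43727 = 73·599

73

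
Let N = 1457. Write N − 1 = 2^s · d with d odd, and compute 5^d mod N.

1457 − 1 = 1456 = 2^4 · 91, so d = 91.
5^1 ≡ 5 (mod 1457)
5^2 ≡ 5^2 = 25 ≡ 25 (mod 1457)
5^4 ≡ 25^2 = 625 ≡ 625 (mod 1457)
5^8 ≡ 625^2 = 390625 ≡ 149 (mod 1457)
5^16 ≡ 149^2 = 22201 ≡ 346 (mod 1457)
5^32 ≡ 346^2 = 119716 ≡ 242 (mod 1457)
5^64 ≡ 242^2 = 58564 ≡ 284 (mod 1457)
91 = 64 + 16 + 8 + 2 + 1 in binary powers of 2.
So 5^91 ≡ 284 · 346 · 149 · 25 · 5 ≡ 160 (mod 1457).
Squaring chain: 160 → 831 → 1400 → 335; never reaches −1, so base 5 is a Miller–Rabin witness that 1457 is composite.

160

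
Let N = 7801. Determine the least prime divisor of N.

7801 is odd.
Digit sum 16, not divisible by 3.
Ends in 1: not divisible by 5.
7: 7801 = 7·1114 + 3
11: 7801 = 11·709 + 2
13: 7801 = 13·600 + 1
17: 7801 = 17·458 + 15
19: 7801 = 19·410 + 11
23: 7801 = 23·339 + 4
29: 7801 = 29·269

29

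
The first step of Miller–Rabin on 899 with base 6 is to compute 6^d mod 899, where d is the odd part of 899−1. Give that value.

899 − 1 = 898 = 2^1 · 449, so d = 449.
6^1 ≡ 6 (mod 899)
6^2 ≡ 6^2 = 36 ≡ 36 (mod 899)
6^4 ≡ 36^2 = 1296 ≡ 397 (mod 899)
6^8 ≡ 397^2 = 157609 ≡ 284 (mod 899)
6^16 ≡ 284^2 = 80656 ≡ 645 (mod 899)
6^32 ≡ 645^2 = 416025 ≡ 687 (mod 899)
6^64 ≡ 687^2 = 471969 ≡ 893 (mod 899)
6^128 ≡ 893^2 = 797449 ≡ 36 (mod 899)
6^256 ≡ 36^2 = 1296 ≡ 397 (mod 899)
449 = 256 + 128 + 64 + 1 in binary powers of 2.
So 6^449 ≡ 397 · 36 · 893 · 6 ≡ 615 (mod 899).
Squaring chain: 615; never reaches −1, so base 6 is a Miller–Rabin witness that 899 is composite.

615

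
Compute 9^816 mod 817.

9^1 ≡ 9 (mod 817)
9^2 ≡ 9^2 = 81 ≡ 81 (mod 817)
9^4 ≡ 81^2 = 6561 ≡ 25 (mod 817)
9^8 ≡ 25^2 = 625 ≡ 625 (mod 817)
9^16 ≡ 625^2 = 390625 ≡ 99 (mod 817)
9^32 ≡ 99^2 = 9801 ≡ 814 (mod 817)
9^64 ≡ 814^2 = 662596 ≡ 9 (mod 817)
9^128 ≡ 9^2 = 81 ≡ 81 (mod 817)
9^256 ≡ 81^2 = 6561 ≡ 25 (mod 817)
9^512 ≡ 25^2 = 625 ≡ 625 (mod 817)
816 = 512 + 256 + 32 + 16 in binary powers of 2.
So 9^816 ≡ 625 · 25 · 814 · 99 ≡ 752 (mod 817).
Since 752 ≠ 1, base 9 is a Fermat witness: 817 is composite.

752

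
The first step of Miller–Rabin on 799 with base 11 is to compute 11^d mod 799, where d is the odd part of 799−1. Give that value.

82

799 − 1 = 798 = 2^1 · 399, so d = 399.
11^1 ≡ 11 (mod 799)
11^2 ≡ 11^2 = 121 ≡ 121 (mod 799)
11^4 ≡ 121^2 = 14641 ≡ 259 (mod 799)
11^8 ≡ 259^2 = 67081 ≡ 764 (mod 799)
11^16 ≡ 764^2 = 583696 ≡ 426 (mod 799)
11^32 ≡ 426^2 = 181476 ≡ 103 (mod 799)
11^64 ≡ 103^2 = 10609 ≡ 222 (mod 799)
11^128 ≡ 222^2 = 49284 ≡ 545 (mod 799)
11^256 ≡ 545^2 = 297025 ≡ 596 (mod 799)
399 = 256 + 128 + 8 + 4 + 2 + 1 in binary powers of 2.
So 11^399 ≡ 596 · 545 · 764 · 259 · 121 · 11 ≡ 82 (mod 799).
Squaring chain: 82; never reaches −1, so base 11 is a Miller–Rabin witness that 799 is composite.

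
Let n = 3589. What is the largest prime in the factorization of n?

3589 = 37 · 97
97 is prime.
So 3589 = 37 · 97; the largest prime factor is 97.

97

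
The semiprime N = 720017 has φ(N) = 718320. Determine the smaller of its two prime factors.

821

φ(n) = (p−1)(q−1) = n − (p+q) + 1, so p + q = 720017 − 718320 + 1 = 1698.
p and q are the roots of t² − 1698t + 720017 = 0.
Discriminant: 1698² − 4·720017 = 2883204 − 2880068 = 3136; √3136 = 56.
q = (1698 − 56)/2 = 821, p = (1698 + 56)/2 = 877.
Check: 821 · 877 = 720017.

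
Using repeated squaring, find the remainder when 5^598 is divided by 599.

1

5^1 ≡ 5 (mod 599)
5^2 ≡ 5^2 = 25 ≡ 25 (mod 599)
5^4 ≡ 25^2 = 625 ≡ 26 (mod 599)
5^8 ≡ 26^2 = 676 ≡ 77 (mod 599)
5^16 ≡ 77^2 = 5929 ≡ 538 (mod 599)
5^32 ≡ 538^2 = 289444 ≡ 127 (mod 599)
5^64 ≡ 127^2 = 16129 ≡ 555 (mod 599)
5^128 ≡ 555^2 = 308025 ≡ 139 (mod 599)
5^256 ≡ 139^2 = 19321 ≡ 153 (mod 599)
5^512 ≡ 153^2 = 23409 ≡ 48 (mod 599)
598 = 512 + 64 + 16 + 4 + 2 in binary powers of 2.
So 5^598 ≡ 48 · 555 · 538 · 26 · 25 ≡ 1 (mod 599).
Since the result is 1, base 5 gives no evidence that 599 is composite.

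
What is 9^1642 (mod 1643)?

413

9^1 ≡ 9 (mod 1643)
9^2 ≡ 9^2 = 81 ≡ 81 (mod 1643)
9^4 ≡ 81^2 = 6561 ≡ 1632 (mod 1643)
9^8 ≡ 1632^2 = 2663424 ≡ 121 (mod 1643)
9^16 ≡ 121^2 = 14641 ≡ 1497 (mod 1643)
9^32 ≡ 1497^2 = 2241009 ≡ 1600 (mod 1643)
9^64 ≡ 1600^2 = 2560000 ≡ 206 (mod 1643)
9^128 ≡ 206^2 = 42436 ≡ 1361 (mod 1643)
9^256 ≡ 1361^2 = 1852321 ≡ 660 (mod 1643)
9^512 ≡ 660^2 = 435600 ≡ 205 (mod 1643)
9^1024 ≡ 205^2 = 42025 ≡ 950 (mod 1643)
1642 = 1024 + 512 + 64 + 32 + 8 + 2 in binary powers of 2.
So 9^1642 ≡ 950 · 205 · 206 · 1600 · 121 · 81 ≡ 413 (mod 1643).
Since 413 ≠ 1, base 9 is a Fermat witness: 1643 is composite.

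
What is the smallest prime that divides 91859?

97

91859 is odd.
Digit sum 32, not divisible by 3.
Ends in 9: not divisible by 5.
7: 91859 = 7·13122 + 5
11: 91859 = 11·8350 + 9
13: 91859 = 13·7066 + 1
17: 91859 = 17·5403 + 8
19: 91859 = 19·4834 + 13
23: 91859 = 23·3993 + 20
29: 91859 = 29·3167 + 16
31: 91859 = 31·2963 + 6
37: 91859 = 37·2482 + 25
41: 91859 = 41·2240 + 19
43: 91859 = 43·2136 + 11
47: 91859 = 47·1954 + 21
53: 91859 = 53·1733 + 10
59: 91859 = 59·1556 + 55
61: 91859 = 61·1505 + 54
67: 91859 = 67·1371 + 2
71: 91859 = 71·1293 + 56
73: 91859 = 73·1258 + 25
79: 91859 = 79·1162 + 61
83: 91859 = 83·1106 + 61
89: 91859 = 89·1032 + 11
97: 91859 = 97·947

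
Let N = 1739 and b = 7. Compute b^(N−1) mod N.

7^1 ≡ 7 (mod 1739)
7^2 ≡ 7^2 = 49 ≡ 49 (mod 1739)
7^4 ≡ 49^2 = 2401 ≡ 662 (mod 1739)
7^8 ≡ 662^2 = 438244 ≡ 16 (mod 1739)
7^16 ≡ 16^2 = 256 ≡ 256 (mod 1739)
7^32 ≡ 256^2 = 65536 ≡ 1193 (mod 1739)
7^64 ≡ 1193^2 = 1423249 ≡ 747 (mod 1739)
7^128 ≡ 747^2 = 558009 ≡ 1529 (mod 1739)
7^256 ≡ 1529^2 = 2337841 ≡ 625 (mod 1739)
7^512 ≡ 625^2 = 390625 ≡ 1089 (mod 1739)
7^1024 ≡ 1089^2 = 1185921 ≡ 1662 (mod 1739)
1738 = 1024 + 512 + 128 + 64 + 8 + 2 in binary powers of 2.
So 7^1738 ≡ 1662 · 1089 · 1529 · 747 · 16 · 49 ≡ 636 (mod 1739).
Since 636 ≠ 1, base 7 is a Fermat witness: 1739 is composite.

636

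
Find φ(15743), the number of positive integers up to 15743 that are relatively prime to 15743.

12384

Factor: 15743 = 7 · 13 · 173.
φ(15743) = (7−1) · (13−1) · (173−1) = 6 · 12 · 172 = 12384.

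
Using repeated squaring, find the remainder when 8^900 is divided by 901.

8^1 ≡ 8 (mod 901)
8^2 ≡ 8^2 = 64 ≡ 64 (mod 901)
8^4 ≡ 64^2 = 4096 ≡ 492 (mod 901)
8^8 ≡ 492^2 = 242064 ≡ 596 (mod 901)
8^16 ≡ 596^2 = 355216 ≡ 222 (mod 901)
8^32 ≡ 222^2 = 49284 ≡ 630 (mod 901)
8^64 ≡ 630^2 = 396900 ≡ 460 (mod 901)
8^128 ≡ 460^2 = 211600 ≡ 766 (mod 901)
8^256 ≡ 766^2 = 586756 ≡ 205 (mod 901)
8^512 ≡ 205^2 = 42025 ≡ 579 (mod 901)
900 = 512 + 256 + 128 + 4 in binary powers of 2.
So 8^900 ≡ 579 · 205 · 766 · 492 ≡ 169 (mod 901).
Since 169 ≠ 1, base 8 is a Fermat witness: 901 is composite.

169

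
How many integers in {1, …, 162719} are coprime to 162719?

Factor: 162719 = 29 · 31 · 181.
φ(162719) = (29−1) · (31−1) · (181−1) = 28 · 30 · 180 = 151200.

151200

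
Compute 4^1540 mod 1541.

967

4^1 ≡ 4 (mod 1541)
4^2 ≡ 4^2 = 16 ≡ 16 (mod 1541)
4^4 ≡ 16^2 = 256 ≡ 256 (mod 1541)
4^8 ≡ 256^2 = 65536 ≡ 814 (mod 1541)
4^16 ≡ 814^2 = 662596 ≡ 1507 (mod 1541)
4^32 ≡ 1507^2 = 2271049 ≡ 1156 (mod 1541)
4^64 ≡ 1156^2 = 1336336 ≡ 289 (mod 1541)
4^128 ≡ 289^2 = 83521 ≡ 307 (mod 1541)
4^256 ≡ 307^2 = 94249 ≡ 248 (mod 1541)
4^512 ≡ 248^2 = 61504 ≡ 1405 (mod 1541)
4^1024 ≡ 1405^2 = 1974025 ≡ 4 (mod 1541)
1540 = 1024 + 512 + 4 in binary powers of 2.
So 4^1540 ≡ 4 · 1405 · 256 ≡ 967 (mod 1541).
Since 967 ≠ 1, base 4 is a Fermat witness: 1541 is composite.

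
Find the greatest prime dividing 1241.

1241 = 17 · 73
73 is prime.
So 1241 = 17 · 73; the largest prime factor is 73.

73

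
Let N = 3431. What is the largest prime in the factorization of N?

73

3431 = 47 · 73
73 is prime.
So 3431 = 47 · 73; the largest prime factor is 73.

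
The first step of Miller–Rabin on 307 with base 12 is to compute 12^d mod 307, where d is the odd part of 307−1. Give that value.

306

307 − 1 = 306 = 2^1 · 153, so d = 153.
12^1 ≡ 12 (mod 307)
12^2 ≡ 12^2 = 144 ≡ 144 (mod 307)
12^4 ≡ 144^2 = 20736 ≡ 167 (mod 307)
12^8 ≡ 167^2 = 27889 ≡ 259 (mod 307)
12^16 ≡ 259^2 = 67081 ≡ 155 (mod 307)
12^32 ≡ 155^2 = 24025 ≡ 79 (mod 307)
12^64 ≡ 79^2 = 6241 ≡ 101 (mod 307)
12^128 ≡ 101^2 = 10201 ≡ 70 (mod 307)
153 = 128 + 16 + 8 + 1 in binary powers of 2.
So 12^153 ≡ 70 · 155 · 259 · 12 ≡ 306 (mod 307).
Since 12^d ≡ 306 (mod 307), base 12 does not prove 307 composite.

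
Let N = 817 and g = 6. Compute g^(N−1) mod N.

87

6^1 ≡ 6 (mod 817)
6^2 ≡ 6^2 = 36 ≡ 36 (mod 817)
6^4 ≡ 36^2 = 1296 ≡ 479 (mod 817)
6^8 ≡ 479^2 = 229441 ≡ 681 (mod 817)
6^16 ≡ 681^2 = 463761 ≡ 522 (mod 817)
6^32 ≡ 522^2 = 272484 ≡ 423 (mod 817)
6^64 ≡ 423^2 = 178929 ≡ 6 (mod 817)
6^128 ≡ 6^2 = 36 ≡ 36 (mod 817)
6^256 ≡ 36^2 = 1296 ≡ 479 (mod 817)
6^512 ≡ 479^2 = 229441 ≡ 681 (mod 817)
816 = 512 + 256 + 32 + 16 in binary powers of 2.
So 6^816 ≡ 681 · 479 · 423 · 522 ≡ 87 (mod 817).
Since 87 ≠ 1, base 6 is a Fermat witness: 817 is composite.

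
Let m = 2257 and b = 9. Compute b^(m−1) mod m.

1046

9^1 ≡ 9 (mod 2257)
9^2 ≡ 9^2 = 81 ≡ 81 (mod 2257)
9^4 ≡ 81^2 = 6561 ≡ 2047 (mod 2257)
9^8 ≡ 2047^2 = 4190209 ≡ 1217 (mod 2257)
9^16 ≡ 1217^2 = 1481089 ≡ 497 (mod 2257)
9^32 ≡ 497^2 = 247009 ≡ 996 (mod 2257)
9^64 ≡ 996^2 = 992016 ≡ 1193 (mod 2257)
9^128 ≡ 1193^2 = 1423249 ≡ 1339 (mod 2257)
9^256 ≡ 1339^2 = 1792921 ≡ 863 (mod 2257)
9^512 ≡ 863^2 = 744769 ≡ 2216 (mod 2257)
9^1024 ≡ 2216^2 = 4910656 ≡ 1681 (mod 2257)
9^2048 ≡ 1681^2 = 2825761 ≡ 2254 (mod 2257)
2256 = 2048 + 128 + 64 + 16 in binary powers of 2.
So 9^2256 ≡ 2254 · 1339 · 1193 · 497 ≡ 1046 (mod 2257).
Since 1046 ≠ 1, base 9 is a Fermat witness: 2257 is composite.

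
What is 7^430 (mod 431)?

1

7^1 ≡ 7 (mod 431)
7^2 ≡ 7^2 = 49 ≡ 49 (mod 431)
7^4 ≡ 49^2 = 2401 ≡ 246 (mod 431)
7^8 ≡ 246^2 = 60516 ≡ 176 (mod 431)
7^16 ≡ 176^2 = 30976 ≡ 375 (mod 431)
7^32 ≡ 375^2 = 140625 ≡ 119 (mod 431)
7^64 ≡ 119^2 = 14161 ≡ 369 (mod 431)
7^128 ≡ 369^2 = 136161 ≡ 396 (mod 431)
7^256 ≡ 396^2 = 156816 ≡ 363 (mod 431)
430 = 256 + 128 + 32 + 8 + 4 + 2 in binary powers of 2.
So 7^430 ≡ 363 · 396 · 119 · 176 · 246 · 49 ≡ 1 (mod 431).
Since the result is 1, base 7 gives no evidence that 431 is composite.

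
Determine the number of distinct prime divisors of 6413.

6413 = 11^2 · 53
6413 = 11^2 · 53, which has 2 distinct prime factors.

2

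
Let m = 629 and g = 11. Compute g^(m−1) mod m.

11^1 ≡ 11 (mod 629)
11^2 ≡ 11^2 = 121 ≡ 121 (mod 629)
11^4 ≡ 121^2 = 14641 ≡ 174 (mod 629)
11^8 ≡ 174^2 = 30276 ≡ 84 (mod 629)
11^16 ≡ 84^2 = 7056 ≡ 137 (mod 629)
11^32 ≡ 137^2 = 18769 ≡ 528 (mod 629)
11^64 ≡ 528^2 = 278784 ≡ 137 (mod 629)
11^128 ≡ 137^2 = 18769 ≡ 528 (mod 629)
11^256 ≡ 528^2 = 278784 ≡ 137 (mod 629)
11^512 ≡ 137^2 = 18769 ≡ 528 (mod 629)
628 = 512 + 64 + 32 + 16 + 4 in binary powers of 2.
So 11^628 ≡ 528 · 137 · 528 · 137 · 174 ≡ 174 (mod 629).
Since 174 ≠ 1, base 11 is a Fermat witness: 629 is composite.

174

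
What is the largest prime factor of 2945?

31

2945 = 5 · 589
589 = 19 · 31
31 is prime.
So 2945 = 5 · 19 · 31; the largest prime factor is 31.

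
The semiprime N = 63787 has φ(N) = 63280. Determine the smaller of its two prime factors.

227

φ(n) = (p−1)(q−1) = n − (p+q) + 1, so p + q = 63787 − 63280 + 1 = 508.
p and q are the roots of t² − 508t + 63787 = 0.
Discriminant: 508² − 4·63787 = 258064 − 255148 = 2916; √2916 = 54.
q = (508 − 54)/2 = 227, p = (508 + 54)/2 = 281.
Check: 227 · 281 = 63787.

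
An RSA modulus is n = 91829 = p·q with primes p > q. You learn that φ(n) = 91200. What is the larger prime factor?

φ(n) = (p−1)(q−1) = n − (p+q) + 1, so p + q = 91829 − 91200 + 1 = 630.
p and q are the roots of t² − 630t + 91829 = 0.
Discriminant: 630² − 4·91829 = 396900 − 367316 = 29584; √29584 = 172.
q = (630 − 172)/2 = 229, p = (630 + 172)/2 = 401.
Check: 229 · 401 = 91829.

401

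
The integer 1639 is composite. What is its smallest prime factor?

1639 is odd.
Digit sum 19, not divisible by 3.
Ends in 9: not divisible by 5.
7: 1639 = 7·234 + 1
11: 1639 = 11·149

11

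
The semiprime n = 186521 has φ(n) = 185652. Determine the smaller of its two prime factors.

383

φ(n) = (p−1)(q−1) = n − (p+q) + 1, so p + q = 186521 − 185652 + 1 = 870.
p and q are the roots of t² − 870t + 186521 = 0.
Discriminant: 870² − 4·186521 = 756900 − 746084 = 10816; √10816 = 104.
q = (870 − 104)/2 = 383, p = (870 + 104)/2 = 487.
Check: 383 · 487 = 186521.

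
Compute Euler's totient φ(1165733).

1130976

Factor: 1165733 = 67 · 127 · 137.
φ(1165733) = (67−1) · (127−1) · (137−1) = 66 · 126 · 136 = 1130976.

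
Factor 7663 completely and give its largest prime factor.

97

7663 = 79 · 97
97 is prime.
So 7663 = 79 · 97; the largest prime factor is 97.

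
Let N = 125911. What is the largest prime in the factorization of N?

125911 = 37 · 3403
3403 = 41 · 83
83 is prime.
So 125911 = 37 · 41 · 83; the largest prime factor is 83.

83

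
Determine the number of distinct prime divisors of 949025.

5

949025 = 5^2 · 37961
37961 = 7 · 5423
5423 = 11 · 493
493 = 17 · 29
949025 = 5^2 · 7 · 11 · 17 · 29, which has 5 distinct prime factors.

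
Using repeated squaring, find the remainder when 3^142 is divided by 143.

42

3^1 ≡ 3 (mod 143)
3^2 ≡ 3^2 = 9 ≡ 9 (mod 143)
3^4 ≡ 9^2 = 81 ≡ 81 (mod 143)
3^8 ≡ 81^2 = 6561 ≡ 126 (mod 143)
3^16 ≡ 126^2 = 15876 ≡ 3 (mod 143)
3^32 ≡ 3^2 = 9 ≡ 9 (mod 143)
3^64 ≡ 9^2 = 81 ≡ 81 (mod 143)
3^128 ≡ 81^2 = 6561 ≡ 126 (mod 143)
142 = 128 + 8 + 4 + 2 in binary powers of 2.
So 3^142 ≡ 126 · 126 · 81 · 9 ≡ 42 (mod 143).
Since 42 ≠ 1, base 3 is a Fermat witness: 143 is composite.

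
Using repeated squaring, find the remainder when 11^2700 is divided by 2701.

2554

11^1 ≡ 11 (mod 2701)
11^2 ≡ 11^2 = 121 ≡ 121 (mod 2701)
11^4 ≡ 121^2 = 14641 ≡ 1136 (mod 2701)
11^8 ≡ 1136^2 = 1290496 ≡ 2119 (mod 2701)
11^16 ≡ 2119^2 = 4490161 ≡ 1099 (mod 2701)
11^32 ≡ 1099^2 = 1207801 ≡ 454 (mod 2701)
11^64 ≡ 454^2 = 206116 ≡ 840 (mod 2701)
11^128 ≡ 840^2 = 705600 ≡ 639 (mod 2701)
11^256 ≡ 639^2 = 408321 ≡ 470 (mod 2701)
11^512 ≡ 470^2 = 220900 ≡ 2119 (mod 2701)
11^1024 ≡ 2119^2 = 4490161 ≡ 1099 (mod 2701)
11^2048 ≡ 1099^2 = 1207801 ≡ 454 (mod 2701)
2700 = 2048 + 512 + 128 + 8 + 4 in binary powers of 2.
So 11^2700 ≡ 454 · 2119 · 639 · 2119 · 1136 ≡ 2554 (mod 2701).
Since 2554 ≠ 1, base 11 is a Fermat witness: 2701 is composite.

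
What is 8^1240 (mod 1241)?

154

8^1 ≡ 8 (mod 1241)
8^2 ≡ 8^2 = 64 ≡ 64 (mod 1241)
8^4 ≡ 64^2 = 4096 ≡ 373 (mod 1241)
8^8 ≡ 373^2 = 139129 ≡ 137 (mod 1241)
8^16 ≡ 137^2 = 18769 ≡ 154 (mod 1241)
8^32 ≡ 154^2 = 23716 ≡ 137 (mod 1241)
8^64 ≡ 137^2 = 18769 ≡ 154 (mod 1241)
8^128 ≡ 154^2 = 23716 ≡ 137 (mod 1241)
8^256 ≡ 137^2 = 18769 ≡ 154 (mod 1241)
8^512 ≡ 154^2 = 23716 ≡ 137 (mod 1241)
8^1024 ≡ 137^2 = 18769 ≡ 154 (mod 1241)
1240 = 1024 + 128 + 64 + 16 + 8 in binary powers of 2.
So 8^1240 ≡ 154 · 137 · 154 · 154 · 137 ≡ 154 (mod 1241).
Since 154 ≠ 1, base 8 is a Fermat witness: 1241 is composite.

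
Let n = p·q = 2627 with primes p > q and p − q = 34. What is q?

Since p = q + 34, we have 2627 = q(q + 34), so q² + 34q − 2627 = 0.
Discriminant: 34² + 4·2627 = 1156 + 10508 = 11664; √11664 = 108.
q = (−34 + 108)/2 = 37, and p = q + 34 = 71.
Check: 37 · 71 = 2627.

37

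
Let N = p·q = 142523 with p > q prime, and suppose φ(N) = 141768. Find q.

φ(n) = (p−1)(q−1) = n − (p+q) + 1, so p + q = 142523 − 141768 + 1 = 756.
p and q are the roots of t² − 756t + 142523 = 0.
Discriminant: 756² − 4·142523 = 571536 − 570092 = 1444; √1444 = 38.
q = (756 − 38)/2 = 359, p = (756 + 38)/2 = 397.
Check: 359 · 397 = 142523.

359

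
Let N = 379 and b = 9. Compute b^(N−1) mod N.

9^1 ≡ 9 (mod 379)
9^2 ≡ 9^2 = 81 ≡ 81 (mod 379)
9^4 ≡ 81^2 = 6561 ≡ 118 (mod 379)
9^8 ≡ 118^2 = 13924 ≡ 280 (mod 379)
9^16 ≡ 280^2 = 78400 ≡ 326 (mod 379)
9^32 ≡ 326^2 = 106276 ≡ 156 (mod 379)
9^64 ≡ 156^2 = 24336 ≡ 80 (mod 379)
9^128 ≡ 80^2 = 6400 ≡ 336 (mod 379)
9^256 ≡ 336^2 = 112896 ≡ 333 (mod 379)
378 = 256 + 64 + 32 + 16 + 8 + 2 in binary powers of 2.
So 9^378 ≡ 333 · 80 · 156 · 326 · 280 · 81 ≡ 1 (mod 379).
Since the result is 1, base 9 gives no evidence that 379 is composite.

1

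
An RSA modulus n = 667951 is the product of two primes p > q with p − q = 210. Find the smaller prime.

Since p = q + 210, we have 667951 = q(q + 210), so q² + 210q − 667951 = 0.
Discriminant: 210² + 4·667951 = 44100 + 2671804 = 2715904; √2715904 = 1648.
q = (−210 + 1648)/2 = 719, and p = q + 210 = 929.
Check: 719 · 929 = 667951.

719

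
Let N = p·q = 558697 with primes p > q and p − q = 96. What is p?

797

Since p = q + 96, we have 558697 = q(q + 96), so q² + 96q − 558697 = 0.
Discriminant: 96² + 4·558697 = 9216 + 2234788 = 2244004; √2244004 = 1498.
q = (−96 + 1498)/2 = 701, and p = q + 96 = 797.
Check: 701 · 797 = 558697.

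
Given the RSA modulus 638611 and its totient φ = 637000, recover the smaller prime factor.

701

φ(n) = (p−1)(q−1) = n − (p+q) + 1, so p + q = 638611 − 637000 + 1 = 1612.
p and q are the roots of t² − 1612t + 638611 = 0.
Discriminant: 1612² − 4·638611 = 2598544 − 2554444 = 44100; √44100 = 210.
q = (1612 − 210)/2 = 701, p = (1612 + 210)/2 = 911.
Check: 701 · 911 = 638611.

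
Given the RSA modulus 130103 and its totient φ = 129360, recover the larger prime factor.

463

φ(n) = (p−1)(q−1) = n − (p+q) + 1, so p + q = 130103 − 129360 + 1 = 744.
p and q are the roots of t² − 744t + 130103 = 0.
Discriminant: 744² − 4·130103 = 553536 − 520412 = 33124; √33124 = 182.
q = (744 − 182)/2 = 281, p = (744 + 182)/2 = 463.
Check: 281 · 463 = 130103.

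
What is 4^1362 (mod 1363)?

836

4^1 ≡ 4 (mod 1363)
4^2 ≡ 4^2 = 16 ≡ 16 (mod 1363)
4^4 ≡ 16^2 = 256 ≡ 256 (mod 1363)
4^8 ≡ 256^2 = 65536 ≡ 112 (mod 1363)
4^16 ≡ 112^2 = 12544 ≡ 277 (mod 1363)
4^32 ≡ 277^2 = 76729 ≡ 401 (mod 1363)
4^64 ≡ 401^2 = 160801 ≡ 1330 (mod 1363)
4^128 ≡ 1330^2 = 1768900 ≡ 1089 (mod 1363)
4^256 ≡ 1089^2 = 1185921 ≡ 111 (mod 1363)
4^512 ≡ 111^2 = 12321 ≡ 54 (mod 1363)
4^1024 ≡ 54^2 = 2916 ≡ 190 (mod 1363)
1362 = 1024 + 256 + 64 + 16 + 2 in binary powers of 2.
So 4^1362 ≡ 190 · 111 · 1330 · 277 · 16 ≡ 836 (mod 1363).
Since 836 ≠ 1, base 4 is a Fermat witness: 1363 is composite.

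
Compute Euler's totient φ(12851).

Factor: 12851 = 71 · 181.
φ(12851) = (71−1) · (181−1) = 70 · 180 = 12600.

12600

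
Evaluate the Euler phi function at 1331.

1210

Factor: 1331 = 11^3.
φ(1331) = 11^2·(11−1) = 1210.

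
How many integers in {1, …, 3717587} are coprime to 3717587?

Factor: 3717587 = 113 · 167 · 197.
φ(3717587) = (113−1) · (167−1) · (197−1) = 112 · 166 · 196 = 3644032.

3644032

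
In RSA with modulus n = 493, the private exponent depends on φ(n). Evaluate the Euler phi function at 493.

Factor: 493 = 17 · 29.
φ(493) = (17−1) · (29−1) = 16 · 28 = 448.

448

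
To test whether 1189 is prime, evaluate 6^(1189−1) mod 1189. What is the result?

6^1 ≡ 6 (mod 1189)
6^2 ≡ 6^2 = 36 ≡ 36 (mod 1189)
6^4 ≡ 36^2 = 1296 ≡ 107 (mod 1189)
6^8 ≡ 107^2 = 11449 ≡ 748 (mod 1189)
6^16 ≡ 748^2 = 559504 ≡ 674 (mod 1189)
6^32 ≡ 674^2 = 454276 ≡ 78 (mod 1189)
6^64 ≡ 78^2 = 6084 ≡ 139 (mod 1189)
6^128 ≡ 139^2 = 19321 ≡ 297 (mod 1189)
6^256 ≡ 297^2 = 88209 ≡ 223 (mod 1189)
6^512 ≡ 223^2 = 49729 ≡ 980 (mod 1189)
6^1024 ≡ 980^2 = 960400 ≡ 877 (mod 1189)
1188 = 1024 + 128 + 32 + 4 in binary powers of 2.
So 6^1188 ≡ 877 · 297 · 78 · 107 ≡ 605 (mod 1189).
Since 605 ≠ 1, base 6 is a Fermat witness: 1189 is composite.

605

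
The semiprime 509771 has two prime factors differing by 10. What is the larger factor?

719

Since p = q + 10, we have 509771 = q(q + 10), so q² + 10q − 509771 = 0.
Discriminant: 10² + 4·509771 = 100 + 2039084 = 2039184; √2039184 = 1428.
q = (−10 + 1428)/2 = 709, and p = q + 10 = 719.
Check: 709 · 719 = 509771.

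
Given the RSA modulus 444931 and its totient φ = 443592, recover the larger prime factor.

733

φ(n) = (p−1)(q−1) = n − (p+q) + 1, so p + q = 444931 − 443592 + 1 = 1340.
p and q are the roots of t² − 1340t + 444931 = 0.
Discriminant: 1340² − 4·444931 = 1795600 − 1779724 = 15876; √15876 = 126.
q = (1340 − 126)/2 = 607, p = (1340 + 126)/2 = 733.
Check: 607 · 733 = 444931.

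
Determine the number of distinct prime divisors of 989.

989 = 23 · 43
989 = 23 · 43, which has 2 distinct prime factors.

2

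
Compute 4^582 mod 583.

4^1 ≡ 4 (mod 583)
4^2 ≡ 4^2 = 16 ≡ 16 (mod 583)
4^4 ≡ 16^2 = 256 ≡ 256 (mod 583)
4^8 ≡ 256^2 = 65536 ≡ 240 (mod 583)
4^16 ≡ 240^2 = 57600 ≡ 466 (mod 583)
4^32 ≡ 466^2 = 217156 ≡ 280 (mod 583)
4^64 ≡ 280^2 = 78400 ≡ 278 (mod 583)
4^128 ≡ 278^2 = 77284 ≡ 328 (mod 583)
4^256 ≡ 328^2 = 107584 ≡ 312 (mod 583)
4^512 ≡ 312^2 = 97344 ≡ 566 (mod 583)
582 = 512 + 64 + 4 + 2 in binary powers of 2.
So 4^582 ≡ 566 · 278 · 256 · 16 ≡ 236 (mod 583).
Since 236 ≠ 1, base 4 is a Fermat witness: 583 is composite.

236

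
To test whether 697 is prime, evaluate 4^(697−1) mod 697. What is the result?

4^1 ≡ 4 (mod 697)
4^2 ≡ 4^2 = 16 ≡ 16 (mod 697)
4^4 ≡ 16^2 = 256 ≡ 256 (mod 697)
4^8 ≡ 256^2 = 65536 ≡ 18 (mod 697)
4^16 ≡ 18^2 = 324 ≡ 324 (mod 697)
4^32 ≡ 324^2 = 104976 ≡ 426 (mod 697)
4^64 ≡ 426^2 = 181476 ≡ 256 (mod 697)
4^128 ≡ 256^2 = 65536 ≡ 18 (mod 697)
4^256 ≡ 18^2 = 324 ≡ 324 (mod 697)
4^512 ≡ 324^2 = 104976 ≡ 426 (mod 697)
696 = 512 + 128 + 32 + 16 + 8 in binary powers of 2.
So 4^696 ≡ 426 · 18 · 426 · 324 · 18 ≡ 324 (mod 697).
Since 324 ≠ 1, base 4 is a Fermat witness: 697 is composite.

324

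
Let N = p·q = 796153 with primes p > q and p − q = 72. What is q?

857

Since p = q + 72, we have 796153 = q(q + 72), so q² + 72q − 796153 = 0.
Discriminant: 72² + 4·796153 = 5184 + 3184612 = 3189796; √3189796 = 1786.
q = (−72 + 1786)/2 = 857, and p = q + 72 = 929.
Check: 857 · 929 = 796153.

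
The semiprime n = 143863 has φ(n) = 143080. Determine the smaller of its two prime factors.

293

φ(n) = (p−1)(q−1) = n − (p+q) + 1, so p + q = 143863 − 143080 + 1 = 784.
p and q are the roots of t² − 784t + 143863 = 0.
Discriminant: 784² − 4·143863 = 614656 − 575452 = 39204; √39204 = 198.
q = (784 − 198)/2 = 293, p = (784 + 198)/2 = 491.
Check: 293 · 491 = 143863.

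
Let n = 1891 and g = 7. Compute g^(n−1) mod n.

1768

7^1 ≡ 7 (mod 1891)
7^2 ≡ 7^2 = 49 ≡ 49 (mod 1891)
7^4 ≡ 49^2 = 2401 ≡ 510 (mod 1891)
7^8 ≡ 510^2 = 260100 ≡ 1033 (mod 1891)
7^16 ≡ 1033^2 = 1067089 ≡ 565 (mod 1891)
7^32 ≡ 565^2 = 319225 ≡ 1537 (mod 1891)
7^64 ≡ 1537^2 = 2362369 ≡ 510 (mod 1891)
7^128 ≡ 510^2 = 260100 ≡ 1033 (mod 1891)
7^256 ≡ 1033^2 = 1067089 ≡ 565 (mod 1891)
7^512 ≡ 565^2 = 319225 ≡ 1537 (mod 1891)
7^1024 ≡ 1537^2 = 2362369 ≡ 510 (mod 1891)
1890 = 1024 + 512 + 256 + 64 + 32 + 2 in binary powers of 2.
So 7^1890 ≡ 510 · 1537 · 565 · 510 · 1537 · 49 ≡ 1768 (mod 1891).
Since 1768 ≠ 1, base 7 is a Fermat witness: 1891 is composite.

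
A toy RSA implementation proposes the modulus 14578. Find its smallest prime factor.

2

14578 is even: 2 divides it.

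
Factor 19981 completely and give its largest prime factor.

53

19981 = 13 · 1537
1537 = 29 · 53
53 is prime.
So 19981 = 13 · 29 · 53; the largest prime factor is 53.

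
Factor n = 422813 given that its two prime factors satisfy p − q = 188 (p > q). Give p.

751

Since p = q + 188, we have 422813 = q(q + 188), so q² + 188q − 422813 = 0.
Discriminant: 188² + 4·422813 = 35344 + 1691252 = 1726596; √1726596 = 1314.
q = (−188 + 1314)/2 = 563, and p = q + 188 = 751.
Check: 563 · 751 = 422813.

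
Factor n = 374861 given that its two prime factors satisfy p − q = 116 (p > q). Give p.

673

Since p = q + 116, we have 374861 = q(q + 116), so q² + 116q − 374861 = 0.
Discriminant: 116² + 4·374861 = 13456 + 1499444 = 1512900; √1512900 = 1230.
q = (−116 + 1230)/2 = 557, and p = q + 116 = 673.
Check: 557 · 673 = 374861.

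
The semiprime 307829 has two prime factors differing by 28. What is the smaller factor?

541

Since p = q + 28, we have 307829 = q(q + 28), so q² + 28q − 307829 = 0.
Discriminant: 28² + 4·307829 = 784 + 1231316 = 1232100; √1232100 = 1110.
q = (−28 + 1110)/2 = 541, and p = q + 28 = 569.
Check: 541 · 569 = 307829.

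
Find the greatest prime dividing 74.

37

74 = 2 · 37
37 is prime.
So 74 = 2 · 37; the largest prime factor is 37.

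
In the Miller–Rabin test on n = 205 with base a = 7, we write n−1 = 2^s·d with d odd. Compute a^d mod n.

205 − 1 = 204 = 2^2 · 51, so d = 51.
7^1 ≡ 7 (mod 205)
7^2 ≡ 7^2 = 49 ≡ 49 (mod 205)
7^4 ≡ 49^2 = 2401 ≡ 146 (mod 205)
7^8 ≡ 146^2 = 21316 ≡ 201 (mod 205)
7^16 ≡ 201^2 = 40401 ≡ 16 (mod 205)
7^32 ≡ 16^2 = 256 ≡ 51 (mod 205)
51 = 32 + 16 + 2 + 1 in binary powers of 2.
So 7^51 ≡ 51 · 16 · 49 · 7 ≡ 63 (mod 205).
Squaring chain: 63 → 74; never reaches −1, so base 7 is a Miller–Rabin witness that 205 is composite.

63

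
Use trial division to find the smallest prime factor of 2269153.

43

2269153 is odd.
Digit sum 28, not divisible by 3.
Ends in 3: not divisible by 5.
7: 2269153 = 7·324164 + 5
11: 2269153 = 11·206286 + 7
13: 2269153 = 13·174550 + 3
17: 2269153 = 17·133479 + 10
19: 2269153 = 19·119429 + 2
23: 2269153 = 23·98658 + 19
29: 2269153 = 29·78246 + 19
31: 2269153 = 31·73198 + 15
37: 2269153 = 37·61328 + 17
41: 2269153 = 41·55345 + 8
43: 2269153 = 43·52771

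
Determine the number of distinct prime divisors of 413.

2

413 = 7 · 59
413 = 7 · 59, which has 2 distinct prime factors.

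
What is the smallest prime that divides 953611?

43

953611 is odd.
Digit sum 25, not divisible by 3.
Ends in 1: not divisible by 5.
7: 953611 = 7·136230 + 1
11: 953611 = 11·86691 + 10
13: 953611 = 13·73354 + 9
17: 953611 = 17·56094 + 13
19: 953611 = 19·50190 + 1
23: 953611 = 23·41461 + 8
29: 953611 = 29·32883 + 4
31: 953611 = 31·30761 + 20
37: 953611 = 37·25773 + 10
41: 953611 = 41·23258 + 33
43: 953611 = 43·22177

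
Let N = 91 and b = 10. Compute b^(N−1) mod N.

1

10^1 ≡ 10 (mod 91)
10^2 ≡ 10^2 = 100 ≡ 9 (mod 91)
10^4 ≡ 9^2 = 81 ≡ 81 (mod 91)
10^8 ≡ 81^2 = 6561 ≡ 9 (mod 91)
10^16 ≡ 9^2 = 81 ≡ 81 (mod 91)
10^32 ≡ 81^2 = 6561 ≡ 9 (mod 91)
10^64 ≡ 9^2 = 81 ≡ 81 (mod 91)
90 = 64 + 16 + 8 + 2 in binary powers of 2.
So 10^90 ≡ 81 · 81 · 9 · 9 ≡ 1 (mod 91).
Since the result is 1, base 10 gives no evidence that 91 is composite.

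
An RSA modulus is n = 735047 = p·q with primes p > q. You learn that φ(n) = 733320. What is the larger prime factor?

971

φ(n) = (p−1)(q−1) = n − (p+q) + 1, so p + q = 735047 − 733320 + 1 = 1728.
p and q are the roots of t² − 1728t + 735047 = 0.
Discriminant: 1728² − 4·735047 = 2985984 − 2940188 = 45796; √45796 = 214.
q = (1728 − 214)/2 = 757, p = (1728 + 214)/2 = 971.
Check: 757 · 971 = 735047.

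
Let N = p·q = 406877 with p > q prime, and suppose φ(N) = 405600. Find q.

601

φ(n) = (p−1)(q−1) = n − (p+q) + 1, so p + q = 406877 − 405600 + 1 = 1278.
p and q are the roots of t² − 1278t + 406877 = 0.
Discriminant: 1278² − 4·406877 = 1633284 − 1627508 = 5776; √5776 = 76.
q = (1278 − 76)/2 = 601, p = (1278 + 76)/2 = 677.
Check: 601 · 677 = 406877.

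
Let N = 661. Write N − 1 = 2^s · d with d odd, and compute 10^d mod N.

106

661 − 1 = 660 = 2^2 · 165, so d = 165.
10^1 ≡ 10 (mod 661)
10^2 ≡ 10^2 = 100 ≡ 100 (mod 661)
10^4 ≡ 100^2 = 10000 ≡ 85 (mod 661)
10^8 ≡ 85^2 = 7225 ≡ 615 (mod 661)
10^16 ≡ 615^2 = 378225 ≡ 133 (mod 661)
10^32 ≡ 133^2 = 17689 ≡ 503 (mod 661)
10^64 ≡ 503^2 = 253009 ≡ 507 (mod 661)
10^128 ≡ 507^2 = 257049 ≡ 581 (mod 661)
165 = 128 + 32 + 4 + 1 in binary powers of 2.
So 10^165 ≡ 581 · 503 · 85 · 10 ≡ 106 (mod 661).
Squaring chain: 106 → 660; reaches −1, so base 10 does not prove 661 composite.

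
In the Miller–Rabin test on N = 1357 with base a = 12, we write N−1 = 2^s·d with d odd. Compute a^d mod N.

1357 − 1 = 1356 = 2^2 · 339, so d = 339.
12^1 ≡ 12 (mod 1357)
12^2 ≡ 12^2 = 144 ≡ 144 (mod 1357)
12^4 ≡ 144^2 = 20736 ≡ 381 (mod 1357)
12^8 ≡ 381^2 = 145161 ≡ 1319 (mod 1357)
12^16 ≡ 1319^2 = 1739761 ≡ 87 (mod 1357)
12^32 ≡ 87^2 = 7569 ≡ 784 (mod 1357)
12^64 ≡ 784^2 = 614656 ≡ 1292 (mod 1357)
12^128 ≡ 1292^2 = 1669264 ≡ 154 (mod 1357)
12^256 ≡ 154^2 = 23716 ≡ 647 (mod 1357)
339 = 256 + 64 + 16 + 2 + 1 in binary powers of 2.
So 12^339 ≡ 647 · 1292 · 87 · 144 · 12 ≡ 579 (mod 1357).
Squaring chain: 579 → 62; never reaches −1, so base 12 is a Miller–Rabin witness that 1357 is composite.

579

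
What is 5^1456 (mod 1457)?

36

5^1 ≡ 5 (mod 1457)
5^2 ≡ 5^2 = 25 ≡ 25 (mod 1457)
5^4 ≡ 25^2 = 625 ≡ 625 (mod 1457)
5^8 ≡ 625^2 = 390625 ≡ 149 (mod 1457)
5^16 ≡ 149^2 = 22201 ≡ 346 (mod 1457)
5^32 ≡ 346^2 = 119716 ≡ 242 (mod 1457)
5^64 ≡ 242^2 = 58564 ≡ 284 (mod 1457)
5^128 ≡ 284^2 = 80656 ≡ 521 (mod 1457)
5^256 ≡ 521^2 = 271441 ≡ 439 (mod 1457)
5^512 ≡ 439^2 = 192721 ≡ 397 (mod 1457)
5^1024 ≡ 397^2 = 157609 ≡ 253 (mod 1457)
1456 = 1024 + 256 + 128 + 32 + 16 in binary powers of 2.
So 5^1456 ≡ 253 · 439 · 521 · 242 · 346 ≡ 36 (mod 1457).
Since 36 ≠ 1, base 5 is a Fermat witness: 1457 is composite.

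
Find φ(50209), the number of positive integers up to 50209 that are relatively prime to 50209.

Factor: 50209 = 23 · 37 · 59.
φ(50209) = (23−1) · (37−1) · (59−1) = 22 · 36 · 58 = 45936.

45936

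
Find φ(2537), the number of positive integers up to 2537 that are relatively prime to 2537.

2436

Factor: 2537 = 43 · 59.
φ(2537) = (43−1) · (59−1) = 42 · 58 = 2436.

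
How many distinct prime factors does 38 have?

2

38 = 2 · 19
38 = 2 · 19, which has 2 distinct prime factors.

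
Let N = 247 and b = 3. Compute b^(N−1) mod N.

144

3^1 ≡ 3 (mod 247)
3^2 ≡ 3^2 = 9 ≡ 9 (mod 247)
3^4 ≡ 9^2 = 81 ≡ 81 (mod 247)
3^8 ≡ 81^2 = 6561 ≡ 139 (mod 247)
3^16 ≡ 139^2 = 19321 ≡ 55 (mod 247)
3^32 ≡ 55^2 = 3025 ≡ 61 (mod 247)
3^64 ≡ 61^2 = 3721 ≡ 16 (mod 247)
3^128 ≡ 16^2 = 256 ≡ 9 (mod 247)
246 = 128 + 64 + 32 + 16 + 4 + 2 in binary powers of 2.
So 3^246 ≡ 9 · 16 · 61 · 55 · 81 · 9 ≡ 144 (mod 247).
Since 144 ≠ 1, base 3 is a Fermat witness: 247 is composite.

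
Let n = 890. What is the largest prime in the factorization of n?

89

890 = 2 · 445
445 = 5 · 89
89 is prime.
So 890 = 2 · 5 · 89; the largest prime factor is 89.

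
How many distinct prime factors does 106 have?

2

106 = 2 · 53
106 = 2 · 53, which has 2 distinct prime factors.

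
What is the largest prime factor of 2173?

2173 = 41 · 53
53 is prime.
So 2173 = 41 · 53; the largest prime factor is 53.

53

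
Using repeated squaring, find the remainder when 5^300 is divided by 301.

5^1 ≡ 5 (mod 301)
5^2 ≡ 5^2 = 25 ≡ 25 (mod 301)
5^4 ≡ 25^2 = 625 ≡ 23 (mod 301)
5^8 ≡ 23^2 = 529 ≡ 228 (mod 301)
5^16 ≡ 228^2 = 51984 ≡ 212 (mod 301)
5^32 ≡ 212^2 = 44944 ≡ 95 (mod 301)
5^64 ≡ 95^2 = 9025 ≡ 296 (mod 301)
5^128 ≡ 296^2 = 87616 ≡ 25 (mod 301)
5^256 ≡ 25^2 = 625 ≡ 23 (mod 301)
300 = 256 + 32 + 8 + 4 in binary powers of 2.
So 5^300 ≡ 23 · 95 · 228 · 23 ≡ 274 (mod 301).
Since 274 ≠ 1, base 5 is a Fermat witness: 301 is composite.

274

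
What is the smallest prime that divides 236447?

236447 is odd.
Digit sum 26, not divisible by 3.
Ends in 7: not divisible by 5.
7: 236447 = 7·33778 + 1
11: 236447 = 11·21495 + 2
13: 236447 = 13·18188 + 3
17: 236447 = 17·13908 + 11
19: 236447 = 19·12444 + 11
23: 236447 = 23·10280 + 7
29: 236447 = 29·8153 + 10
31: 236447 = 31·7627 + 10
37: 236447 = 37·6390 + 17
41: 236447 = 41·5767

41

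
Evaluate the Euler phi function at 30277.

Factor: 30277 = 13 · 17 · 137.
φ(30277) = (13−1) · (17−1) · (137−1) = 12 · 16 · 136 = 26112.

26112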